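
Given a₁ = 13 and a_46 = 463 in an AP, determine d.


d = (aₙ - a₁)/(n-1)
= (463 - 13)/(46-1)
= 450/45 = 10

d = 10


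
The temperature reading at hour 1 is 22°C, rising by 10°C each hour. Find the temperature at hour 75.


aₙ = a₁ + (n-1)d
= 22 + (75-1)×10
= 22 + 740
= 762

a_75 = 762


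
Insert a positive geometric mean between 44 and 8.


GM = √(44×8) = √352 = 18.7617

GM = 18.7617


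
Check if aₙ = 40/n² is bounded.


a₁ = 40, a₂ = 40/4, a₃ = 40/9, ...
0 < aₙ ≤ 40 for all n ≥ 1
The sequence IS bounded

Bounded (0 < aₙ ≤ 40)


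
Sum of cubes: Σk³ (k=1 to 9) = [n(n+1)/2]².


n(n+1)/2 = 9×10/2 = 45
Σk³ = 45² = 2025

Σk³ = 2025


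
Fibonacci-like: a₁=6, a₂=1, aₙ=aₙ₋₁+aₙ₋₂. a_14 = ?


Computing iteratively: 6, 1, 7, 8, 15, 23, 38, 61, 99, 160, 259, 419, ...
a_14 = 1097

a_14 = 1097


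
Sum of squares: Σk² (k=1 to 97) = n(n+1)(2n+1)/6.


n = 97
n(n+1)(2n+1)/6 = 97×98×195/6
= 1853670/6 = 308945

Σk² = 308945


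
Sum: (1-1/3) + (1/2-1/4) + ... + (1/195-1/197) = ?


Telescoping with gap 2: two head and two tail terms survive.
= (1 + 1/2) - (1/196 + 1/197)
= 3/2 - 1/196 - 1/197 = 57525/38612

Sum = 57525/38612


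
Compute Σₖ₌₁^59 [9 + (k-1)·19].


aₙ = 9 + (59-1)×19 = 1111
Sₙ = n(a₁+aₙ)/2 = 59×(9+1111)/2
= 59×1120/2 = 33040

S_59 = 33040


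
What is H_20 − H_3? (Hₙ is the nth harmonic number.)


Σₖ₌4^20 1/k = 1/4 + 1/5 + 1/6 + ... + 1/20
= 27382711/15519504
≈ 1.7644

Sum = 27382711/15519504 ≈ 1.7644


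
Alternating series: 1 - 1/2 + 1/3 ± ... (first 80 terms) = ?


S = 1 - 1/2 + 1/3 - 1/4 + 1/5 - 1/6 + 1/7 - 1/8 ± ...
= 0.6869
(Full series converges to +ln(2) ≈ +0.6931)

S_80 = 0.6869


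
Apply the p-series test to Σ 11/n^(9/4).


p-series test: Σ c/n^p converges if p > 1, diverges if p ≤ 1 (constant c > 0 doesn't affect convergence).
p = 9/4
9/4 > 1 → CONVERGES

Converges (p = 9/4 > 1)


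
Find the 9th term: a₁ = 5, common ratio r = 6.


aₙ = a₁·r^(n-1)
= 5×6^8
= 5×1679616
= 8398080

a_9 = 8398080


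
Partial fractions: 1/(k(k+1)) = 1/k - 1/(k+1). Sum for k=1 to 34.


1/(k(k+1)) = 1/k - 1/(k+1) (partial fractions)
Telescoping: Σ = 1 - 1/35 = 34/35

Sum = 34/35


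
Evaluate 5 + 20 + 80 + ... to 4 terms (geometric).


Sₙ = 5×(4^4 - 1)/(4 - 1)
= 5×(256 - 1)/3
= 5×255/3
= 425

S_4 = 425


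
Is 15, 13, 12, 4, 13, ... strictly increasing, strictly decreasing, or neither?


Differences: -2, -1, -8, 9
Difference at position 4 is +9 (> 0) but position 1 is -2 (< 0) — sequence both rises and falls
→ NOT monotonic

Not monotonic


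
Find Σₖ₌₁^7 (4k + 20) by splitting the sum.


Σ(4k+20) = 4·Σk + 20·n
= 4·28 + 20·7
= 112 + 140 = 252

Σ = 252


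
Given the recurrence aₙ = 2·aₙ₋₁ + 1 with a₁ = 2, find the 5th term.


Computing step by step:
a_1 = 2
a_2 = 5
a_3 = 11
a_4 = 23
a_5 = 47


a_5 = 47


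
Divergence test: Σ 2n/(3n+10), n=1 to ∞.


lim(n→∞) 2n/(3n+10) = 2/3 = 2/3  (divide numerator and denominator by n)
lim aₙ = 2/3 ≠ 0 → series DIVERGES

Diverges (lim aₙ = 2/3 ≠ 0)


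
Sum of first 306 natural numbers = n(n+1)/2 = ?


n(n+1)/2 = 306×307/2 = 93942/2 = 46971

Σk = 46971


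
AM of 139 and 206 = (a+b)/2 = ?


AM = (139 + 206)/2 = 345/2 = 172.5

AM = 172.5


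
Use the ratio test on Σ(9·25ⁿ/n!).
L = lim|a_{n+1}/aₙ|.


aₙ = 9·25^n/n!
a_{n+1}/aₙ = 25^(n+1)/(n+1)! × n!/25^n  (constant 9 cancels)
= 25/(n+1)
L = lim(n→∞) 25/(n+1) = 0
L < 1 → series CONVERGES

Converges (ratio test: L = 0 < 1)


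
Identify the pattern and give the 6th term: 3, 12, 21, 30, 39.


Pattern: arithmetic (d=9)
Terms: 3, 12, 21, 30, 39
Next term = 48

Next term = 48


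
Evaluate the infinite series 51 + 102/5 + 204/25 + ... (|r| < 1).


S∞ = a₁/(1-r) = 51/(1 - 2/5)
= 51/(3/5)
= 85

S∞ = 85


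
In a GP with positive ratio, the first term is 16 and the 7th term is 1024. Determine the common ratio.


r^(n-1) = aₙ/a₁
r^6 = 1024/16 = 64
r = 64^(1/6)
= ±2; taking r > 0 gives r = 2

r = 2


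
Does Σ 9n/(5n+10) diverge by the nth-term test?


lim(n→∞) 9n/(5n+10) = 9/5 = 9/5  (divide numerator and denominator by n)
lim aₙ = 9/5 ≠ 0 → series DIVERGES

Diverges (lim aₙ = 9/5 ≠ 0)


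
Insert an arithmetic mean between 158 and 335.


AM = (158 + 335)/2 = 493/2 = 246.5

AM = 246.5


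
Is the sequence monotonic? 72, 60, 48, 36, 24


Differences: -12, -12, -12, -12
All differences < 0 → strictly DECREASING

Monotonically decreasing


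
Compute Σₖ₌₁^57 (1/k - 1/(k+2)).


Telescoping with gap 2: two head and two tail terms survive.
= (1 + 1/2) - (1/58 + 1/59)
= 3/2 - 1/58 - 1/59 = 2508/1711

Sum = 2508/1711


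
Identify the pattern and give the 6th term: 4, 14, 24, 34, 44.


Pattern: arithmetic (d=10)
Terms: 4, 14, 24, 34, 44
Next term = 54

Next term = 54


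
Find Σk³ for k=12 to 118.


Σₖ₌12^118 k³ = [118·119/2]² − [11·12/2]²
= 49294441 − 4356 = 49290085

Σk³ = 49290085


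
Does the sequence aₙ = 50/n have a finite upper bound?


a₁ = 50, a₂ = 50/2, a₃ = 50/3, ...
0 < aₙ ≤ 50 for all n ≥ 1
Lower bound: 0, Upper bound: 50
The sequence IS bounded

Bounded (0 < aₙ ≤ 50)


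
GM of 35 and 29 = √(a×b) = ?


GM = √(35×29) = √1015 = 31.8591

GM = 31.8591


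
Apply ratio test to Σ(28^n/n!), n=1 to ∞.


aₙ = 28^n/n!
a_{n+1}/aₙ = 28^(n+1)/(n+1)! × n!/28^n
= 28/(n+1)
L = lim(n→∞) 28/(n+1) = 0
L < 1 → series CONVERGES

Converges (ratio test: L = 0 < 1)


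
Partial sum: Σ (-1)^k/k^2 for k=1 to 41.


S = -1 + 1/4 - 1/9 + 1/16 - 1/25 + 1/36 - 1/49 + 1/64 ± ...
= -0.8228
(Full series converges to -π²/12 ≈ -0.8225)

S_41 = -0.8228


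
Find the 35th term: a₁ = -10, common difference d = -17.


aₙ = a₁ + (n-1)d
= -10 + (35-1)×-17
= -10 - 578
= -588

a_35 = -588


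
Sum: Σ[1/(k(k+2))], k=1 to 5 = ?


1/(k(k+2)) = (1/2)·(1/k - 1/(k+2)) (partial fractions)
Telescoping: Σ = (1/2)·(1 + 1/2 - 1/6 - 1/7) = 25/42

Sum = 25/42


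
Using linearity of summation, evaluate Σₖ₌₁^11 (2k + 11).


Σ(2k+11) = 2·Σk + 11·n
= 2·66 + 11·11
= 132 + 121 = 253

Σ = 253


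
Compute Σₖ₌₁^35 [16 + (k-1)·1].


aₙ = 16 + (35-1)×1 = 50
Sₙ = n(a₁+aₙ)/2 = 35×(16+50)/2
= 35×66/2 = 1155

S_35 = 1155


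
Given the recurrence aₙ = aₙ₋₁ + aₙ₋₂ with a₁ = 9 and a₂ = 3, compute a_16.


Computing iteratively: 9, 3, 12, 15, 27, 42, 69, 111, 180, 291, 471, 762, ...
a_16 = 5223

a_16 = 5223


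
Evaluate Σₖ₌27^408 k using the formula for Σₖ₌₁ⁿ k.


Σₖ₌27^408 k = Σₖ₌₁^408 k − Σₖ₌₁^26 k
= 408·409/2 − 26·27/2
= 83436 − 351 = 83085

Σk = 83085


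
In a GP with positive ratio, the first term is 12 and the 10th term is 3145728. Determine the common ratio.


r^(n-1) = aₙ/a₁
r^9 = 3145728/12 = 262144
r = 262144^(1/9)
= 4

r = 4


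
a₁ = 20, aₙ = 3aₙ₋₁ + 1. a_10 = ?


Computing step by step:
a_1 = 20
a_2 = 61
a_3 = 184
a_4 = 553
a_5 = 1660
a_6 = 4981
a_7 = 14944
a_8 = 44833
a_9 = 134500
a_10 = 403501


a_10 = 403501


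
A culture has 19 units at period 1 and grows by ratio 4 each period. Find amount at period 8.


aₙ = a₁·r^(n-1)
= 19×4^7
= 19×16384
= 311296

a_8 = 311296


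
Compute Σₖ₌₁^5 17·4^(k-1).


Sₙ = 17×(4^5 - 1)/(4 - 1)
= 17×(1024 - 1)/3
= 17×1023/3
= 5797

S_5 = 5797


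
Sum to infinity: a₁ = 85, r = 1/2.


S∞ = a₁/(1-r) = 85/(1 - 1/2)
= 85/(1/2)
= 170

S∞ = 170


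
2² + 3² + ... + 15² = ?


Σₖ₌2^15 k² = Σₖ₌₁^15 k² − Σₖ₌₁^1 k²
= 15·16·31/6 − 1·2·3/6
= 1240 − 1 = 1239

Σk² = 1239


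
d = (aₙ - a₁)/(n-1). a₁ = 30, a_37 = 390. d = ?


d = (aₙ - a₁)/(n-1)
= (390 - 30)/(37-1)
= 360/36 = 10

d = 10


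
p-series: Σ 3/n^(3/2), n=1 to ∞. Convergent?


p-series test: Σ c/n^p converges if p > 1, diverges if p ≤ 1 (constant c > 0 doesn't affect convergence).
p = 3/2
3/2 > 1 → CONVERGES

Converges (p = 3/2 > 1)


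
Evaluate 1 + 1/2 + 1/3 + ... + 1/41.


H_41 = 1/1 + 1/2 + 1/3 + ... + 1/41
= 85691034670497533/19914562703599200
≈ 4.3029

H_41 = 85691034670497533/19914562703599200 ≈ 4.3029


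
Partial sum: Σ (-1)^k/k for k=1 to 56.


S = -1 + 1/2 - 1/3 + 1/4 - 1/5 + 1/6 - 1/7 + 1/8 ± ...
= -0.6843
(Full series converges to -ln(2) ≈ -0.6931)

S_56 = -0.6843


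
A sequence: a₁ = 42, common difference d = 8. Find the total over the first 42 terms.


aₙ = 42 + (42-1)×8 = 370
Sₙ = n(a₁+aₙ)/2 = 42×(42+370)/2
= 42×412/2 = 8652

S_42 = 8652


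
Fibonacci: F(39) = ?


Fibonacci sequence: 1, 1, 2, 3, 5, 8, 13, 21, 34, 55, 89, ...
F(39) = 63245986

F(39) = 63245986


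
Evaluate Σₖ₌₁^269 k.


n(n+1)/2 = 269×270/2 = 72630/2 = 36315

Σk = 36315


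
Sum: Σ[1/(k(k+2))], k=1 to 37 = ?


1/(k(k+2)) = (1/2)·(1/k - 1/(k+2)) (partial fractions)
Telescoping: Σ = (1/2)·(1 + 1/2 - 1/38 - 1/39) = 1073/1482

Sum = 1073/1482


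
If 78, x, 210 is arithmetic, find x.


AM = (78 + 210)/2 = 288/2 = 144

AM = 144


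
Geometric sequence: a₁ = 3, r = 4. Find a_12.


aₙ = a₁·r^(n-1)
= 3×4^11
= 3×4194304
= 12582912

a_12 = 12582912


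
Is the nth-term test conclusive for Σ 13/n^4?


lim(n→∞) 13/n^4 = 0
lim aₙ = 0 → nth-term test is INCONCLUSIVE
(Need other tests; this is actually a convergent p-series with p=4 > 1)

Inconclusive (lim aₙ = 0; need another test)


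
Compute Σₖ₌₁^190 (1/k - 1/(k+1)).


Telescoping: adjacent terms cancel.
= 1/1 - 1/191
= 1 - 1/191 = 190/191

Sum = 190/191


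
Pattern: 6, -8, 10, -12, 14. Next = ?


Pattern: alternating sign, magnitude arithmetic (d=2)
Terms: 6, -8, 10, -12, 14
Next term = -16

Next term = -16


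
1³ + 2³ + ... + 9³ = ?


n(n+1)/2 = 9×10/2 = 45
Σk³ = 45² = 2025

Σk³ = 2025


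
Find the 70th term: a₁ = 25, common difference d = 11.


aₙ = a₁ + (n-1)d
= 25 + (70-1)×11
= 25 + 759
= 784

a_70 = 784


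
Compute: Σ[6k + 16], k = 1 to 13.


Σ(6k+16) = 6·Σk + 16·n
= 6·91 + 16·13
= 546 + 208 = 754

Σ = 754


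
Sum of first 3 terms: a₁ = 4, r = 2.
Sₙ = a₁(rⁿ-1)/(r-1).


Sₙ = 4×(2^3 - 1)/(2 - 1)
= 4×(8 - 1)/1
= 4×7/1
= 28

S_3 = 28


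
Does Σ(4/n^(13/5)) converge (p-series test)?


p-series test: Σ c/n^p converges if p > 1, diverges if p ≤ 1 (constant c > 0 doesn't affect convergence).
p = 13/5
13/5 > 1 → CONVERGES

Converges (p = 13/5 > 1)


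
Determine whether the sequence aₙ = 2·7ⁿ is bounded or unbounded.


aₙ = 2·7ⁿ → as n→∞, aₙ→∞ (since base 7 > 1)
No finite upper bound exists
The sequence is UNBOUNDED

Unbounded (aₙ → ∞ as n → ∞)


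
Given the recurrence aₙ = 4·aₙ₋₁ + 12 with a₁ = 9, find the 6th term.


Computing step by step:
a_1 = 9
a_2 = 48
a_3 = 204
a_4 = 828
a_5 = 3324
a_6 = 13308


a_6 = 13308


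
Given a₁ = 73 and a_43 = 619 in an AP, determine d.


d = (aₙ - a₁)/(n-1)
= (619 - 73)/(43-1)
= 546/42 = 13

d = 13


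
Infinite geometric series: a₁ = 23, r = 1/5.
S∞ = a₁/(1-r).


S∞ = a₁/(1-r) = 23/(1 - 1/5)
= 23/(4/5)
= 115/4

S∞ = 115/4


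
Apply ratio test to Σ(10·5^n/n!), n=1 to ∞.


aₙ = 10·5^n/n!
a_{n+1}/aₙ = 5^(n+1)/(n+1)! × n!/5^n  (constant 10 cancels)
= 5/(n+1)
L = lim(n→∞) 5/(n+1) = 0
L < 1 → series CONVERGES

Converges (ratio test: L = 0 < 1)


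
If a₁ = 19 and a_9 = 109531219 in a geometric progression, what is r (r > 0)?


r^(n-1) = aₙ/a₁
r^8 = 109531219/19 = 5764801
r = 5764801^(1/8)
= ±7; taking r > 0 gives r = 7

r = 7


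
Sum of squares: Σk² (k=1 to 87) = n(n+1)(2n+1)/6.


n = 87
n(n+1)(2n+1)/6 = 87×88×175/6
= 1339800/6 = 223300

Σk² = 223300


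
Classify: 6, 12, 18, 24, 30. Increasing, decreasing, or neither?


Differences: 6, 6, 6, 6
All differences > 0 → strictly INCREASING

Monotonically increasing


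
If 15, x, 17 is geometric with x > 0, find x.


GM = √(15×17) = √255 = 15.9687

GM = 15.9687


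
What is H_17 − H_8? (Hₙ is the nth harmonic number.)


Σₖ₌9^17 1/k = 1/9 + 1/10 + 1/11 + 1/12 + 1/13 + 1/14 + 1/15 + 1/16 + 1/17
= 1768477/2450448
≈ 0.7217

Sum = 1768477/2450448 ≈ 0.7217


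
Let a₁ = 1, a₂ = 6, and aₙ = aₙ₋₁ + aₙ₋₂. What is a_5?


Computing iteratively: 1, 6, 7, 13, 20
a_5 = 20

a_5 = 20


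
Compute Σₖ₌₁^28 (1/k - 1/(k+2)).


Telescoping with gap 2: two head and two tail terms survive.
= (1 + 1/2) - (1/29 + 1/30)
= 3/2 - 1/29 - 1/30 = 623/435

Sum = 623/435


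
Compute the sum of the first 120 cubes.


n(n+1)/2 = 120×121/2 = 7260
Σk³ = 7260² = 52707600

Σk³ = 52707600


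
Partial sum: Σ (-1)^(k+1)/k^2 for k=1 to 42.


S = 1 - 1/4 + 1/9 - 1/16 + 1/25 - 1/36 + 1/49 - 1/64 ± ...
= 0.8222
(Full series converges to +π²/12 ≈ +0.8225)

S_42 = 0.8222


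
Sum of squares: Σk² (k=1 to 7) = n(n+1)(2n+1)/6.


n = 7
n(n+1)(2n+1)/6 = 7×8×15/6
= 840/6 = 140

Σk² = 140


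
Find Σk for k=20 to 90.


Σₖ₌20^90 k = Σₖ₌₁^90 k − Σₖ₌₁^19 k
= 90·91/2 − 19·20/2
= 4095 − 190 = 3905

Σk = 3905


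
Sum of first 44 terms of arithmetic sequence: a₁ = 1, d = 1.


aₙ = 1 + (44-1)×1 = 44
Sₙ = n(a₁+aₙ)/2 = 44×(1+44)/2
= 44×45/2 = 990

S_44 = 990


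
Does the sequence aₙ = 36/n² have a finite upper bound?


a₁ = 36, a₂ = 36/4, a₃ = 36/9, ...
0 < aₙ ≤ 36 for all n ≥ 1
The sequence IS bounded

Bounded (0 < aₙ ≤ 36)


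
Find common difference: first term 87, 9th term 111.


d = (aₙ - a₁)/(n-1)
= (111 - 87)/(9-1)
= 24/8 = 3

d = 3


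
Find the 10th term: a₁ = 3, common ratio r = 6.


aₙ = a₁·r^(n-1)
= 3×6^9
= 3×10077696
= 30233088

a_10 = 30233088


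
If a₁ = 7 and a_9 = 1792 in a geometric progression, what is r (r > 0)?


r^(n-1) = aₙ/a₁
r^8 = 1792/7 = 256
r = 256^(1/8)
= ±2; taking r > 0 gives r = 2

r = 2


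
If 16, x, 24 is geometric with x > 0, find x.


GM = √(16×24) = √384 = 19.5959

GM = 19.5959


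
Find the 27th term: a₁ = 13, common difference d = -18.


aₙ = a₁ + (n-1)d
= 13 + (27-1)×-18
= 13 - 468
= -455

a_27 = -455


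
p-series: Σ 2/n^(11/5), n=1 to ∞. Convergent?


p-series test: Σ c/n^p converges if p > 1, diverges if p ≤ 1 (constant c > 0 doesn't affect convergence).
p = 11/5
11/5 > 1 → CONVERGES

Converges (p = 11/5 > 1)


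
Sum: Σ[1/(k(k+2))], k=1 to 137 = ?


1/(k(k+2)) = (1/2)·(1/k - 1/(k+2)) (partial fractions)
Telescoping: Σ = (1/2)·(1 + 1/2 - 1/138 - 1/139) = 7124/9591

Sum = 7124/9591


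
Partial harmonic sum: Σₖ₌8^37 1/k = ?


Σₖ₌8^37 1/k = 1/8 + 1/9 + 1/10 + ... + 1/37
= 111627652111399/69388720221600
≈ 1.6087

Sum = 111627652111399/69388720221600 ≈ 1.6087


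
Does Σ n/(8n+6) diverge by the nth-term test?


lim(n→∞) n/(8n+6) = 1/8 = 1/8  (divide numerator and denominator by n)
lim aₙ = 1/8 ≠ 0 → series DIVERGES

Diverges (lim aₙ = 1/8 ≠ 0)


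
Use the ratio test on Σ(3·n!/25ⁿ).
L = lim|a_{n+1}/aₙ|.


aₙ = 3·n!/25^n
a_{n+1}/aₙ = (n+1)!/25^(n+1) × 25^n/n!  (constant 3 cancels)
= (n+1)/25
L = lim(n→∞) (n+1)/25 = ∞
L > 1 → series DIVERGES

Diverges (ratio test: L = ∞ > 1)


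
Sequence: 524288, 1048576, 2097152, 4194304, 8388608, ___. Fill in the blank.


Pattern: powers of 2: 2ⁿ
Terms: 524288, 1048576, 2097152, 4194304, 8388608
Next term = 16777216

Next term = 16777216


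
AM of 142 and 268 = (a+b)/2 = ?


AM = (142 + 268)/2 = 410/2 = 205

AM = 205


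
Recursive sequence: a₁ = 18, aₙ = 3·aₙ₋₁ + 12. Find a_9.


Computing step by step:
a_1 = 18
a_2 = 66
a_3 = 210
a_4 = 642
a_5 = 1938
a_6 = 5826
a_7 = 17490
a_8 = 52482
a_9 = 157458


a_9 = 157458


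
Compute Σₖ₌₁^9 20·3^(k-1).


Sₙ = 20×(3^9 - 1)/(3 - 1)
= 20×(19683 - 1)/2
= 20×19682/2
= 196820

S_9 = 196820


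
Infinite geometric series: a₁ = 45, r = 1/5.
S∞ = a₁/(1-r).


S∞ = a₁/(1-r) = 45/(1 - 1/5)
= 45/(4/5)
= 225/4

S∞ = 225/4


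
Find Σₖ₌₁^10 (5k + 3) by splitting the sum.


Σ(5k+3) = 5·Σk + 3·n
= 5·55 + 3·10
= 275 + 30 = 305

Σ = 305


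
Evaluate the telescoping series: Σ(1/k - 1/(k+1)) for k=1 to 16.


Telescoping: adjacent terms cancel.
= 1/1 - 1/17
= 1 - 1/17 = 16/17

Sum = 16/17


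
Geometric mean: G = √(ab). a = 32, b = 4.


GM = √(32×4) = √128 = 11.3137

GM = 11.3137


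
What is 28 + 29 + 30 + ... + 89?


Σₖ₌28^89 k = Σₖ₌₁^89 k − Σₖ₌₁^27 k
= 89·90/2 − 27·28/2
= 4005 − 378 = 3627

Σk = 3627


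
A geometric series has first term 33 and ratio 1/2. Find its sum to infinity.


S∞ = a₁/(1-r) = 33/(1 - 1/2)
= 33/(1/2)
= 66

S∞ = 66


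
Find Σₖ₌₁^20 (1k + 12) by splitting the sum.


Σ(1k+12) = 1·Σk + 12·n
= 1·210 + 12·20
= 210 + 240 = 450

Σ = 450


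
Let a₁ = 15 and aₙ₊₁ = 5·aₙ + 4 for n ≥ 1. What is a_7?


Computing step by step:
a_1 = 15
a_2 = 79
a_3 = 399
a_4 = 1999
a_5 = 9999
a_6 = 49999
a_7 = 249999


a_7 = 249999


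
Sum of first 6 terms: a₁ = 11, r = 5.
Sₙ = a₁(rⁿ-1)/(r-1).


Sₙ = 11×(5^6 - 1)/(5 - 1)
= 11×(15625 - 1)/4
= 11×15624/4
= 42966

S_6 = 42966


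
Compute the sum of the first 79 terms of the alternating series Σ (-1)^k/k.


S = -1 + 1/2 - 1/3 + 1/4 - 1/5 + 1/6 - 1/7 + 1/8 ± ...
= -0.6994
(Full series converges to -ln(2) ≈ -0.6931)

S_79 = -0.6994


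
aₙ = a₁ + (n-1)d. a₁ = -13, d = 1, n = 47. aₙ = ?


aₙ = a₁ + (n-1)d
= -13 + (47-1)×1
= -13 + 46
= 33

a_47 = 33


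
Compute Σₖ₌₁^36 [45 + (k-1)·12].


aₙ = 45 + (36-1)×12 = 465
Sₙ = n(a₁+aₙ)/2 = 36×(45+465)/2
= 36×510/2 = 9180

S_36 = 9180


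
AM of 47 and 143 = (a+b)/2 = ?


AM = (47 + 143)/2 = 190/2 = 95

AM = 95


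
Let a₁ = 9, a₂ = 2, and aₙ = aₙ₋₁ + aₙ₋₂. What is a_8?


Computing iteratively: 9, 2, 11, 13, 24, 37, 61, 98
a_8 = 98

a_8 = 98


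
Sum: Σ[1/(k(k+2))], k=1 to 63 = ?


1/(k(k+2)) = (1/2)·(1/k - 1/(k+2)) (partial fractions)
Telescoping: Σ = (1/2)·(1 + 1/2 - 1/64 - 1/65) = 6111/8320

Sum = 6111/8320


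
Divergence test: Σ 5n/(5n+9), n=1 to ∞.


lim(n→∞) 5n/(5n+9) = 5/5 = 1  (divide numerator and denominator by n)
lim aₙ = 1 ≠ 0 → series DIVERGES

Diverges (lim aₙ = 1 ≠ 0)


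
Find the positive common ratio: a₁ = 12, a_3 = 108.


r^(n-1) = aₙ/a₁
r^2 = 108/12 = 9
r = 9^(1/2)
= ±3; taking r > 0 gives r = 3

r = 3


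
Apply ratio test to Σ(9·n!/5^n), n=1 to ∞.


aₙ = 9·n!/5^n
a_{n+1}/aₙ = (n+1)!/5^(n+1) × 5^n/n!  (constant 9 cancels)
= (n+1)/5
L = lim(n→∞) (n+1)/5 = ∞
L > 1 → series DIVERGES

Diverges (ratio test: L = ∞ > 1)


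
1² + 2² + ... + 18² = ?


n = 18
n(n+1)(2n+1)/6 = 18×19×37/6
= 12654/6 = 2109

Σk² = 2109


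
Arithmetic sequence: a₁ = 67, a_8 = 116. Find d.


d = (aₙ - a₁)/(n-1)
= (116 - 67)/(8-1)
= 49/7 = 7

d = 7


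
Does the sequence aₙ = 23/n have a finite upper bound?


a₁ = 23, a₂ = 23/2, a₃ = 23/3, ...
0 < aₙ ≤ 23 for all n ≥ 1
Lower bound: 0, Upper bound: 23
The sequence IS bounded

Bounded (0 < aₙ ≤ 23)


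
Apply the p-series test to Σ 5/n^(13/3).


p-series test: Σ c/n^p converges if p > 1, diverges if p ≤ 1 (constant c > 0 doesn't affect convergence).
p = 13/3
13/3 > 1 → CONVERGES

Converges (p = 13/3 > 1)


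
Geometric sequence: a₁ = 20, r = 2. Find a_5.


aₙ = a₁·r^(n-1)
= 20×2^4
= 20×16
= 320

a_5 = 320


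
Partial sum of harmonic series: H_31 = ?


H_31 = 1/1 + 1/2 + 1/3 + ... + 1/31
= 290774257297357/72201776446800
≈ 4.0272

H_31 = 290774257297357/72201776446800 ≈ 4.0272


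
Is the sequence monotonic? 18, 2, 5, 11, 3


Differences: -16, 3, 6, -8
Difference at position 2 is +3 (> 0) but position 1 is -16 (< 0) — sequence both rises and falls
→ NOT monotonic

Not monotonic


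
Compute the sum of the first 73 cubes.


n(n+1)/2 = 73×74/2 = 2701
Σk³ = 2701² = 7295401

Σk³ = 7295401


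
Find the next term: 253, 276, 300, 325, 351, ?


Pattern: triangular numbers: n(n+1)/2
Terms: 253, 276, 300, 325, 351
Next term = 378

Next term = 378


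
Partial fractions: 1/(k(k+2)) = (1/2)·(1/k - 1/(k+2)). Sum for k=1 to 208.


1/(k(k+2)) = (1/2)·(1/k - 1/(k+2)) (partial fractions)
Telescoping: Σ = (1/2)·(1 + 1/2 - 1/209 - 1/210) = 16354/21945

Sum = 16354/21945


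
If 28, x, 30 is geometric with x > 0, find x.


GM = √(28×30) = √840 = 28.9828

GM = 28.9828


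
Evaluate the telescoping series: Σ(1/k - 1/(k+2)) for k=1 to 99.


Telescoping with gap 2: two head and two tail terms survive.
= (1 + 1/2) - (1/100 + 1/101)
= 3/2 - 1/100 - 1/101 = 14949/10100

Sum = 14949/10100


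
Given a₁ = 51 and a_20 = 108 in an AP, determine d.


d = (aₙ - a₁)/(n-1)
= (108 - 51)/(20-1)
= 57/19 = 3

d = 3


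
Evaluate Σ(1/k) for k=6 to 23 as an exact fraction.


Σₖ₌6^23 1/k = 1/6 + 1/7 + 1/8 + ... + 1/23
= 2589587393/1784742960
≈ 1.451

Sum = 2589587393/1784742960 ≈ 1.451


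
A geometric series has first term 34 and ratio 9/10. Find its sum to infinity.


S∞ = a₁/(1-r) = 34/(1 - 9/10)
= 34/(1/10)
= 340

S∞ = 340


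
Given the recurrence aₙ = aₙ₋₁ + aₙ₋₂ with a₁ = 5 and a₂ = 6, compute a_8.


Computing iteratively: 5, 6, 11, 17, 28, 45, 73, 118
a_8 = 118

a_8 = 118


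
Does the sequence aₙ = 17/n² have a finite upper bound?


a₁ = 17, a₂ = 17/4, a₃ = 17/9, ...
0 < aₙ ≤ 17 for all n ≥ 1
The sequence IS bounded

Bounded (0 < aₙ ≤ 17)


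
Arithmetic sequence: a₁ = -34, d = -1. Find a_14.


aₙ = a₁ + (n-1)d
= -34 + (14-1)×-1
= -34 - 13
= -47

a_14 = -47


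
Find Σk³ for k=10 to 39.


Σₖ₌10^39 k³ = [39·40/2]² − [9·10/2]²
= 608400 − 2025 = 606375

Σk³ = 606375


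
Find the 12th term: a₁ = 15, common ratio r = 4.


aₙ = a₁·r^(n-1)
= 15×4^11
= 15×4194304
= 62914560

a_12 = 62914560


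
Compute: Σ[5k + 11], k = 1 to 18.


Σ(5k+11) = 5·Σk + 11·n
= 5·171 + 11·18
= 855 + 198 = 1053

Σ = 1053


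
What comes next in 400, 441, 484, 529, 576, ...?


Pattern: perfect squares: n²
Terms: 400, 441, 484, 529, 576
Next term = 625

Next term = 625


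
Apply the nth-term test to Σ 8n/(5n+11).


lim(n→∞) 8n/(5n+11) = 8/5 = 8/5  (divide numerator and denominator by n)
lim aₙ = 8/5 ≠ 0 → series DIVERGES

Diverges (lim aₙ = 8/5 ≠ 0)


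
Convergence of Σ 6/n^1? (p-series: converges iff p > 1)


p-series test: Σ c/n^p converges if p > 1, diverges if p ≤ 1 (constant c > 0 doesn't affect convergence).
p = 1
1 ≤ 1 → DIVERGES

Diverges (p = 1 ≤ 1)


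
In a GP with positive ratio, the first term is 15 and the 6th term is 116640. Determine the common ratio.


r^(n-1) = aₙ/a₁
r^5 = 116640/15 = 7776
r = 7776^(1/5)
= 6

r = 6


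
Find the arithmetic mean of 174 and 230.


AM = (174 + 230)/2 = 404/2 = 202

AM = 202


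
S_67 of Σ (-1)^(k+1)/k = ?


S = 1 - 1/2 + 1/3 - 1/4 + 1/5 - 1/6 + 1/7 - 1/8 ± ...
= 0.7006
(Full series converges to +ln(2) ≈ +0.6931)

S_67 = 0.7006


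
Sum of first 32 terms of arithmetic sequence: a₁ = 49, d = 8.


aₙ = 49 + (32-1)×8 = 297
Sₙ = n(a₁+aₙ)/2 = 32×(49+297)/2
= 32×346/2 = 5536

S_32 = 5536


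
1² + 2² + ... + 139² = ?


n = 139
n(n+1)(2n+1)/6 = 139×140×279/6
= 5429340/6 = 904890

Σk² = 904890


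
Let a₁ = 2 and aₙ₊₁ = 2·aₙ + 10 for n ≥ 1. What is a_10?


Computing step by step:
a_1 = 2
a_2 = 14
a_3 = 38
a_4 = 86
a_5 = 182
a_6 = 374
a_7 = 758
a_8 = 1526
a_9 = 3062
a_10 = 6134


a_10 = 6134


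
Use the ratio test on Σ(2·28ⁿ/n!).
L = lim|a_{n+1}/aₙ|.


aₙ = 2·28^n/n!
a_{n+1}/aₙ = 28^(n+1)/(n+1)! × n!/28^n  (constant 2 cancels)
= 28/(n+1)
L = lim(n→∞) 28/(n+1) = 0
L < 1 → series CONVERGES

Converges (ratio test: L = 0 < 1)


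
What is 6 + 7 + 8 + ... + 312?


Σₖ₌6^312 k = Σₖ₌₁^312 k − Σₖ₌₁^5 k
= 312·313/2 − 5·6/2
= 48828 − 15 = 48813

Σk = 48813


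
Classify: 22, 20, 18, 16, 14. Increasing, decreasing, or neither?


Differences: -2, -2, -2, -2
All differences < 0 → strictly DECREASING

Monotonically decreasing


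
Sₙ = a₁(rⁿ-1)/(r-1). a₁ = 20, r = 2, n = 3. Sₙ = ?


Sₙ = 20×(2^3 - 1)/(2 - 1)
= 20×(8 - 1)/1
= 20×7/1
= 140

S_3 = 140


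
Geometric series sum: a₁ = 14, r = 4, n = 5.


Sₙ = 14×(4^5 - 1)/(4 - 1)
= 14×(1024 - 1)/3
= 14×1023/3
= 4774

S_5 = 4774


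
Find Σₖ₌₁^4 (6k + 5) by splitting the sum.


Σ(6k+5) = 6·Σk + 5·n
= 6·10 + 5·4
= 60 + 20 = 80

Σ = 80


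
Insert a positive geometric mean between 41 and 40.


GM = √(41×40) = √1640 = 40.4969

GM = 40.4969


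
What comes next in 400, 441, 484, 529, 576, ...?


Pattern: perfect squares: n²
Terms: 400, 441, 484, 529, 576
Next term = 625

Next term = 625


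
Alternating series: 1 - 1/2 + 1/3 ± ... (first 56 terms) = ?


S = 1 - 1/2 + 1/3 - 1/4 + 1/5 - 1/6 + 1/7 - 1/8 ± ...
= 0.6843
(Full series converges to +ln(2) ≈ +0.6931)

S_56 = 0.6843


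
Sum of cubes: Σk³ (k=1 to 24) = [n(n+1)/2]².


n(n+1)/2 = 24×25/2 = 300
Σk³ = 300² = 90000

Σk³ = 90000


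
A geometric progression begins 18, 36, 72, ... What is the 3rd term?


aₙ = a₁·r^(n-1)
= 18×2^2
= 18×4
= 72

a_3 = 72


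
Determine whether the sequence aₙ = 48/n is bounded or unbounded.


a₁ = 48, a₂ = 48/2, a₃ = 48/3, ...
0 < aₙ ≤ 48 for all n ≥ 1
Lower bound: 0, Upper bound: 48
The sequence IS bounded

Bounded (0 < aₙ ≤ 48)


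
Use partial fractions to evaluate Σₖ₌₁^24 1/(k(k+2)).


1/(k(k+2)) = (1/2)·(1/k - 1/(k+2)) (partial fractions)
Telescoping: Σ = (1/2)·(1 + 1/2 - 1/25 - 1/26) = 231/325

Sum = 231/325


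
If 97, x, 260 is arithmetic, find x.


AM = (97 + 260)/2 = 357/2 = 178.5

AM = 178.5


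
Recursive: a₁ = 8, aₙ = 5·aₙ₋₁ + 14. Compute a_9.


Computing step by step:
a_1 = 8
a_2 = 54
a_3 = 284
a_4 = 1434
a_5 = 7184
a_6 = 35934
a_7 = 179684
a_8 = 898434
a_9 = 4492184


a_9 = 4492184


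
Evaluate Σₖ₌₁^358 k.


n(n+1)/2 = 358×359/2 = 128522/2 = 64261

Σk = 64261


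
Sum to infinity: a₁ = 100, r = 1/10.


S∞ = a₁/(1-r) = 100/(1 - 1/10)
= 100/(9/10)
= 1000/9

S∞ = 1000/9


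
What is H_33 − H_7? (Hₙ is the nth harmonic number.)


Σₖ₌8^33 1/k = 1/8 + 1/9 + 1/10 + ... + 1/33
= 19638109753429/13127595717600
≈ 1.4959

Sum = 19638109753429/13127595717600 ≈ 1.4959


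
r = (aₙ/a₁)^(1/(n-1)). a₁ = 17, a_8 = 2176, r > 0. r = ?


r^(n-1) = aₙ/a₁
r^7 = 2176/17 = 128
r = 128^(1/7)
= 2

r = 2


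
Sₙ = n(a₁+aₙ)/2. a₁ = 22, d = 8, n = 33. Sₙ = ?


aₙ = 22 + (33-1)×8 = 278
Sₙ = n(a₁+aₙ)/2 = 33×(22+278)/2
= 33×300/2 = 4950

S_33 = 4950


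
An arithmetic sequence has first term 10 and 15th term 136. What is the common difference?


d = (aₙ - a₁)/(n-1)
= (136 - 10)/(15-1)
= 126/14 = 9

d = 9


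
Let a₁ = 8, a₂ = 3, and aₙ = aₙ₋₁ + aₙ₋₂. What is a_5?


Computing iteratively: 8, 3, 11, 14, 25
a_5 = 25

a_5 = 25


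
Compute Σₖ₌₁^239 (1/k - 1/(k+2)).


Telescoping with gap 2: two head and two tail terms survive.
= (1 + 1/2) - (1/240 + 1/241)
= 3/2 - 1/240 - 1/241 = 86279/57840

Sum = 86279/57840


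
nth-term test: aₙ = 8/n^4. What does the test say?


lim(n→∞) 8/n^4 = 0
lim aₙ = 0 → nth-term test is INCONCLUSIVE
(Need other tests; this is actually a convergent p-series with p=4 > 1)

Inconclusive (lim aₙ = 0; need another test)


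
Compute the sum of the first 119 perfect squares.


n = 119
n(n+1)(2n+1)/6 = 119×120×239/6
= 3412920/6 = 568820

Σk² = 568820


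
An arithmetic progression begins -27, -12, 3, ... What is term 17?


aₙ = a₁ + (n-1)d
= -27 + (17-1)×15
= -27 + 240
= 213

a_17 = 213


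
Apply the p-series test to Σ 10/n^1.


p-series test: Σ c/n^p converges if p > 1, diverges if p ≤ 1 (constant c > 0 doesn't affect convergence).
p = 1
1 ≤ 1 → DIVERGES

Diverges (p = 1 ≤ 1)


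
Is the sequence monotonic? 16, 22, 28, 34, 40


Differences: 6, 6, 6, 6
All differences > 0 → strictly INCREASING

Monotonically increasing


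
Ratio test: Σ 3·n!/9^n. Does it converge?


aₙ = 3·n!/9^n
a_{n+1}/aₙ = (n+1)!/9^(n+1) × 9^n/n!  (constant 3 cancels)
= (n+1)/9
L = lim(n→∞) (n+1)/9 = ∞
L > 1 → series DIVERGES

Diverges (ratio test: L = ∞ > 1)


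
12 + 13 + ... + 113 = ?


Σₖ₌12^113 k = Σₖ₌₁^113 k − Σₖ₌₁^11 k
= 113·114/2 − 11·12/2
= 6441 − 66 = 6375

Σk = 6375


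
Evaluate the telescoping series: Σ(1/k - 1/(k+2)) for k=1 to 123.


Telescoping with gap 2: two head and two tail terms survive.
= (1 + 1/2) - (1/124 + 1/125)
= 3/2 - 1/124 - 1/125 = 23001/15500

Sum = 23001/15500


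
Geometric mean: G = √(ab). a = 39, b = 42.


GM = √(39×42) = √1638 = 40.4722

GM = 40.4722


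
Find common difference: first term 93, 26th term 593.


d = (aₙ - a₁)/(n-1)
= (593 - 93)/(26-1)
= 500/25 = 20

d = 20


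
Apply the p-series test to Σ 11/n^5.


p-series test: Σ c/n^p converges if p > 1, diverges if p ≤ 1 (constant c > 0 doesn't affect convergence).
p = 5
5 > 1 → CONVERGES

Converges (p = 5 > 1)


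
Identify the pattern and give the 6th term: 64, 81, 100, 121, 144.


Pattern: perfect squares: n²
Terms: 64, 81, 100, 121, 144
Next term = 169

Next term = 169


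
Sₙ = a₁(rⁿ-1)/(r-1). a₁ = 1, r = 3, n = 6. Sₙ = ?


Sₙ = 1×(3^6 - 1)/(3 - 1)
= 1×(729 - 1)/2
= 1×728/2
= 364

S_6 = 364


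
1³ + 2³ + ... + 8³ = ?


n(n+1)/2 = 8×9/2 = 36
Σk³ = 36² = 1296

Σk³ = 1296


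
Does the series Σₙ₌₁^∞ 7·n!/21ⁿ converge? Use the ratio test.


aₙ = 7·n!/21^n
a_{n+1}/aₙ = (n+1)!/21^(n+1) × 21^n/n!  (constant 7 cancels)
= (n+1)/21
L = lim(n→∞) (n+1)/21 = ∞
L > 1 → series DIVERGES

Diverges (ratio test: L = ∞ > 1)


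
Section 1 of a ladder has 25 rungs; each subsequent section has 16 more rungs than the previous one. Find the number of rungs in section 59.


aₙ = a₁ + (n-1)d
= 25 + (59-1)×16
= 25 + 928
= 953

a_59 = 953


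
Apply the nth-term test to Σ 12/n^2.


lim(n→∞) 12/n^2 = 0
lim aₙ = 0 → nth-term test is INCONCLUSIVE
(Need other tests; this is actually a convergent p-series with p=2 > 1)

Inconclusive (lim aₙ = 0; need another test)


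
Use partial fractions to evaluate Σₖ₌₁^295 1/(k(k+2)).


1/(k(k+2)) = (1/2)·(1/k - 1/(k+2)) (partial fractions)
Telescoping: Σ = (1/2)·(1 + 1/2 - 1/296 - 1/297) = 131275/175824

Sum = 131275/175824


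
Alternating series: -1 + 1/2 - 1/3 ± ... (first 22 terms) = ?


S = -1 + 1/2 - 1/3 + 1/4 - 1/5 + 1/6 - 1/7 + 1/8 ± ...
= -0.6709
(Full series converges to -ln(2) ≈ -0.6931)

S_22 = -0.6709


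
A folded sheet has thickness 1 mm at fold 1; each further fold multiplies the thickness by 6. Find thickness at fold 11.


aₙ = a₁·r^(n-1)
= 1×6^10
= 1×60466176
= 60466176

a_11 = 60466176


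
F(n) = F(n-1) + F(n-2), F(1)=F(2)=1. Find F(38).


Fibonacci sequence: 1, 1, 2, 3, 5, 8, 13, 21, 34, 55, 89, ...
F(38) = 39088169

F(38) = 39088169


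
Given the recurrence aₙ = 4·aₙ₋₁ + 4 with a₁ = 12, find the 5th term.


Computing step by step:
a_1 = 12
a_2 = 52
a_3 = 212
a_4 = 852
a_5 = 3412


a_5 = 3412


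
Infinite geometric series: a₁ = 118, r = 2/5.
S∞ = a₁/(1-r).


S∞ = a₁/(1-r) = 118/(1 - 2/5)
= 118/(3/5)
= 590/3

S∞ = 590/3


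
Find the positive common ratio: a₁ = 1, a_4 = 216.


r^(n-1) = aₙ/a₁
r^3 = 216/1 = 216
r = 216^(1/3)
= 6

r = 6


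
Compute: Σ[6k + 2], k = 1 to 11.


Σ(6k+2) = 6·Σk + 2·n
= 6·66 + 2·11
= 396 + 22 = 418

Σ = 418


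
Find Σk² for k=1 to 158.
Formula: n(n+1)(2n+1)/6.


n = 158
n(n+1)(2n+1)/6 = 158×159×317/6
= 7963674/6 = 1327279

Σk² = 1327279


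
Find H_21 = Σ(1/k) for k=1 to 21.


H_21 = 1/1 + 1/2 + 1/3 + ... + 1/21
= 18858053/5173168
≈ 3.6454

H_21 = 18858053/5173168 ≈ 3.6454


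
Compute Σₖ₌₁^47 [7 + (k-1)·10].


aₙ = 7 + (47-1)×10 = 467
Sₙ = n(a₁+aₙ)/2 = 47×(7+467)/2
= 47×474/2 = 11139

S_47 = 11139


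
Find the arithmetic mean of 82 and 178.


AM = (82 + 178)/2 = 260/2 = 130

AM = 130


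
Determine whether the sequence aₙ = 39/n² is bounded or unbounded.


a₁ = 39, a₂ = 39/4, a₃ = 39/9, ...
0 < aₙ ≤ 39 for all n ≥ 1
The sequence IS bounded

Bounded (0 < aₙ ≤ 39)


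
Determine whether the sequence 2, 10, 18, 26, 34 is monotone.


Differences: 8, 8, 8, 8
All differences > 0 → strictly INCREASING

Monotonically increasing


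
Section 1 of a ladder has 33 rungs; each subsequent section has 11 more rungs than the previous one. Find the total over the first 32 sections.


aₙ = 33 + (32-1)×11 = 374
Sₙ = n(a₁+aₙ)/2 = 32×(33+374)/2
= 32×407/2 = 6512

S_32 = 6512


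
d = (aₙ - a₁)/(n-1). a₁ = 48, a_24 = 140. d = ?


d = (aₙ - a₁)/(n-1)
= (140 - 48)/(24-1)
= 92/23 = 4

d = 4


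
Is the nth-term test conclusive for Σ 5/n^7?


lim(n→∞) 5/n^7 = 0
lim aₙ = 0 → nth-term test is INCONCLUSIVE
(Need other tests; this is actually a convergent p-series with p=7 > 1)

Inconclusive (lim aₙ = 0; need another test)


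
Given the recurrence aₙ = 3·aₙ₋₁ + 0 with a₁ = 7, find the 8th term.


Computing step by step:
a_1 = 7
a_2 = 21
a_3 = 63
a_4 = 189
a_5 = 567
a_6 = 1701
a_7 = 5103
a_8 = 15309


a_8 = 15309


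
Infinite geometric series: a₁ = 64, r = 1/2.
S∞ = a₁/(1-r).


S∞ = a₁/(1-r) = 64/(1 - 1/2)
= 64/(1/2)
= 128

S∞ = 128


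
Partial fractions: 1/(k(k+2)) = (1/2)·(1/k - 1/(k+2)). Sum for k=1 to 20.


1/(k(k+2)) = (1/2)·(1/k - 1/(k+2)) (partial fractions)
Telescoping: Σ = (1/2)·(1 + 1/2 - 1/21 - 1/22) = 325/462

Sum = 325/462


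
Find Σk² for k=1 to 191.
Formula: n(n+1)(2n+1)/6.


n = 191
n(n+1)(2n+1)/6 = 191×192×383/6
= 14045376/6 = 2340896

Σk² = 2340896


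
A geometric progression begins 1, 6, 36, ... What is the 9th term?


aₙ = a₁·r^(n-1)
= 1×6^8
= 1×1679616
= 1679616

a_9 = 1679616


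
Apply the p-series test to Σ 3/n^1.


p-series test: Σ c/n^p converges if p > 1, diverges if p ≤ 1 (constant c > 0 doesn't affect convergence).
p = 1
1 ≤ 1 → DIVERGES

Diverges (p = 1 ≤ 1)


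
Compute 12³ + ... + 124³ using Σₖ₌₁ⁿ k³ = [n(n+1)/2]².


Σₖ₌12^124 k³ = [124·125/2]² − [11·12/2]²
= 60062500 − 4356 = 60058144

Σk³ = 60058144


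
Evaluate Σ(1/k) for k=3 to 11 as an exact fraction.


Σₖ₌3^11 1/k = 1/3 + 1/4 + 1/5 + 1/6 + 1/7 + 1/8 + 1/9 + 1/10 + 1/11
= 42131/27720
≈ 1.5199

Sum = 42131/27720 ≈ 1.5199


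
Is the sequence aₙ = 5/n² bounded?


a₁ = 5, a₂ = 5/4, a₃ = 5/9, ...
0 < aₙ ≤ 5 for all n ≥ 1
The sequence IS bounded

Bounded (0 < aₙ ≤ 5)


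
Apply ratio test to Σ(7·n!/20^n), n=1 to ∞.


aₙ = 7·n!/20^n
a_{n+1}/aₙ = (n+1)!/20^(n+1) × 20^n/n!  (constant 7 cancels)
= (n+1)/20
L = lim(n→∞) (n+1)/20 = ∞
L > 1 → series DIVERGES

Diverges (ratio test: L = ∞ > 1)


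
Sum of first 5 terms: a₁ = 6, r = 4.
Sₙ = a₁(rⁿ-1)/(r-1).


Sₙ = 6×(4^5 - 1)/(4 - 1)
= 6×(1024 - 1)/3
= 6×1023/3
= 2046

S_5 = 2046


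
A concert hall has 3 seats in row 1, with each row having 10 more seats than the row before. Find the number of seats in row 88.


aₙ = a₁ + (n-1)d
= 3 + (88-1)×10
= 3 + 870
= 873

a_88 = 873


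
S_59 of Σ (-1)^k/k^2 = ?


S = -1 + 1/4 - 1/9 + 1/16 - 1/25 + 1/36 - 1/49 + 1/64 ± ...
= -0.8226
(Full series converges to -π²/12 ≈ -0.8225)

S_59 = -0.8226


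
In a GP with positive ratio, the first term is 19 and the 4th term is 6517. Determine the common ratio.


r^(n-1) = aₙ/a₁
r^3 = 6517/19 = 343
r = 343^(1/3)
= 7

r = 7


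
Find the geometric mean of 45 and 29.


GM = √(45×29) = √1305 = 36.1248

GM = 36.1248


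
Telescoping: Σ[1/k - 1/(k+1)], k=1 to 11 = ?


Telescoping: adjacent terms cancel.
= 1/1 - 1/12
= 1 - 1/12 = 11/12

Sum = 11/12


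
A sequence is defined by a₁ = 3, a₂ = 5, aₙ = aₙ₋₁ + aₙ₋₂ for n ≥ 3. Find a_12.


Computing iteratively: 3, 5, 8, 13, 21, 34, 55, 89, 144, 233, 377, 610
a_12 = 610

a_12 = 610


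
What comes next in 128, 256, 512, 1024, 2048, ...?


Pattern: powers of 2: 2ⁿ
Terms: 128, 256, 512, 1024, 2048
Next term = 4096

Next term = 4096


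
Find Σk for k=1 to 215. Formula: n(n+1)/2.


n(n+1)/2 = 215×216/2 = 46440/2 = 23220

Σk = 23220


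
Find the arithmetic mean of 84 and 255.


AM = (84 + 255)/2 = 339/2 = 169.5

AM = 169.5


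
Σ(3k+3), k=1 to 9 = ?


Σ(3k+3) = 3·Σk + 3·n
= 3·45 + 3·9
= 135 + 27 = 162

Σ = 162


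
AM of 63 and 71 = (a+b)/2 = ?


AM = (63 + 71)/2 = 134/2 = 67

AM = 67


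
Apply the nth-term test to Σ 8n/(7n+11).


lim(n→∞) 8n/(7n+11) = 8/7 = 8/7  (divide numerator and denominator by n)
lim aₙ = 8/7 ≠ 0 → series DIVERGES

Diverges (lim aₙ = 8/7 ≠ 0)


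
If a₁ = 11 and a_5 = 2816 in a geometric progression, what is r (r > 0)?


r^(n-1) = aₙ/a₁
r^4 = 2816/11 = 256
r = 256^(1/4)
= ±4; taking r > 0 gives r = 4

r = 4


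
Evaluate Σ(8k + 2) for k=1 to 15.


Σ(8k+2) = 8·Σk + 2·n
= 8·120 + 2·15
= 960 + 30 = 990

Σ = 990


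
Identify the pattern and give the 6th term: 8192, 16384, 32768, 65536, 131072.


Pattern: powers of 2: 2ⁿ
Terms: 8192, 16384, 32768, 65536, 131072
Next term = 262144

Next term = 262144


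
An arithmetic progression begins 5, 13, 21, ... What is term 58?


aₙ = a₁ + (n-1)d
= 5 + (58-1)×8
= 5 + 456
= 461

a_58 = 461


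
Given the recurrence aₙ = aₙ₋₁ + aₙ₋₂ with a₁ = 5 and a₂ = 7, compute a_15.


Computing iteratively: 5, 7, 12, 19, 31, 50, 81, 131, 212, 343, 555, 898, ...
a_15 = 3804

a_15 = 3804


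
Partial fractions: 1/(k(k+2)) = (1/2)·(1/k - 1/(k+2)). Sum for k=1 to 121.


1/(k(k+2)) = (1/2)·(1/k - 1/(k+2)) (partial fractions)
Telescoping: Σ = (1/2)·(1 + 1/2 - 1/122 - 1/123) = 5566/7503

Sum = 5566/7503


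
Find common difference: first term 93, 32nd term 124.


d = (aₙ - a₁)/(n-1)
= (124 - 93)/(32-1)
= 31/31 = 1

d = 1


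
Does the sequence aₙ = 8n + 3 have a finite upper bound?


aₙ = 8n + 3 → as n→∞, aₙ→∞
No finite upper bound exists
The sequence is UNBOUNDED

Unbounded (aₙ → ∞ as n → ∞)


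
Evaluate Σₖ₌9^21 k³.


Σₖ₌9^21 k³ = [21·22/2]² − [8·9/2]²
= 53361 − 1296 = 52065

Σk³ = 52065


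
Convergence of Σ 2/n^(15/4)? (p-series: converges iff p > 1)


p-series test: Σ c/n^p converges if p > 1, diverges if p ≤ 1 (constant c > 0 doesn't affect convergence).
p = 15/4
15/4 > 1 → CONVERGES

Converges (p = 15/4 > 1)
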